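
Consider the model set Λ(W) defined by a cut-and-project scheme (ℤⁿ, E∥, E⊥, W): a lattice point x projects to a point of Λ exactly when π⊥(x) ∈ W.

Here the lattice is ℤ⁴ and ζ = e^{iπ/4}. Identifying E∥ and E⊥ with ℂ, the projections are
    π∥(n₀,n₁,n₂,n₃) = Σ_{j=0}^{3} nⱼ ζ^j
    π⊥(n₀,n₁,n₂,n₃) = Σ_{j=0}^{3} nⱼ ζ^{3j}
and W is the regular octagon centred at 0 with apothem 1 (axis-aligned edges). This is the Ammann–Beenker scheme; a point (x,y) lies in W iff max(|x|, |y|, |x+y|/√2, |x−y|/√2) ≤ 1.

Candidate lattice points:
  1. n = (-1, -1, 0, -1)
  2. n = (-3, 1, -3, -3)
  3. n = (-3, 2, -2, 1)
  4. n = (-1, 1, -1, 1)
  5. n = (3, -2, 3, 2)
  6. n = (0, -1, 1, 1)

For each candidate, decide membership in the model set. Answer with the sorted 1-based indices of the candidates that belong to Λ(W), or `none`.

none

Internal map: ζ^{3j} for j=0..3 gives (1,0), (−√2/2,√2/2), (0,−1), (√2/2,√2/2).
#1 (-1, -1, 0, -1): internal (-1.00000, -1.41421); octagon support 1.70711 vs apothem 1 → ∉ W
#2 (-3, 1, -3, -3): internal (-5.82843, 1.58579); octagon support 5.82843 vs apothem 1 → ∉ W
#3 (-3, 2, -2, 1): internal (-3.70711, 4.12132); octagon support 5.53553 vs apothem 1 → ∉ W
#4 (-1, 1, -1, 1): internal (-1.00000, 2.41421); octagon support 2.41421 vs apothem 1 → ∉ W
#5 (3, -2, 3, 2): internal (5.82843, -3.00000); octagon support 6.24264 vs apothem 1 → ∉ W
#6 (0, -1, 1, 1): internal (1.41421, -1.00000); octagon support 1.70711 vs apothem 1 → ∉ W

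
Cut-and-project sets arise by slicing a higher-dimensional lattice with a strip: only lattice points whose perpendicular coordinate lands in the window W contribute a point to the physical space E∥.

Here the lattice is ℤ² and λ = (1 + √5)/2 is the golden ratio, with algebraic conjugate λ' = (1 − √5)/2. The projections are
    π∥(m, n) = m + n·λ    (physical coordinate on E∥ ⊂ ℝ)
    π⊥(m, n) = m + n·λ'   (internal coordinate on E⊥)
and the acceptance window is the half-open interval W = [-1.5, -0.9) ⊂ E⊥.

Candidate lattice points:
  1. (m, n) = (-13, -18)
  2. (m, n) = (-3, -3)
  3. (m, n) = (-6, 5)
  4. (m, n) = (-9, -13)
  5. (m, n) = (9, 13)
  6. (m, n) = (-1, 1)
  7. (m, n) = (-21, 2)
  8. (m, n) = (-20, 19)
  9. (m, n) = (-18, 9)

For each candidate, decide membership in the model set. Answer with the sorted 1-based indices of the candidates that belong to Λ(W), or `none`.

Numerically λ ≈ 1.61803 and λ' = −1/λ ≈ -0.61803.
#1 (-13,-18): internal coord -13 + (-18)·λ' = -1.87539; -1.87539 ∉ [-1.5, -0.9) → out
#2 (-3,-3): internal coord -3 + (-3)·λ' = -1.14590; -1.14590 ∈ [-1.5, -0.9) → IN Λ
#3 (-6,5): internal coord -6 + (5)·λ' = -9.09017; -9.09017 ∉ [-1.5, -0.9) → out
#4 (-9,-13): internal coord -9 + (-13)·λ' = -0.96556; -0.96556 ∈ [-1.5, -0.9) → IN Λ
#5 (9,13): internal coord 9 + (13)·λ' = +0.96556; +0.96556 ∉ [-1.5, -0.9) → out
#6 (-1,1): internal coord -1 + (1)·λ' = -1.61803; -1.61803 ∉ [-1.5, -0.9) → out
#7 (-21,2): internal coord -21 + (2)·λ' = -22.23607; -22.23607 ∉ [-1.5, -0.9) → out
#8 (-20,19): internal coord -20 + (19)·λ' = -31.74265; -31.74265 ∉ [-1.5, -0.9) → out
#9 (-18,9): internal coord -18 + (9)·λ' = -23.56231; -23.56231 ∉ [-1.5, -0.9) → out

2, 4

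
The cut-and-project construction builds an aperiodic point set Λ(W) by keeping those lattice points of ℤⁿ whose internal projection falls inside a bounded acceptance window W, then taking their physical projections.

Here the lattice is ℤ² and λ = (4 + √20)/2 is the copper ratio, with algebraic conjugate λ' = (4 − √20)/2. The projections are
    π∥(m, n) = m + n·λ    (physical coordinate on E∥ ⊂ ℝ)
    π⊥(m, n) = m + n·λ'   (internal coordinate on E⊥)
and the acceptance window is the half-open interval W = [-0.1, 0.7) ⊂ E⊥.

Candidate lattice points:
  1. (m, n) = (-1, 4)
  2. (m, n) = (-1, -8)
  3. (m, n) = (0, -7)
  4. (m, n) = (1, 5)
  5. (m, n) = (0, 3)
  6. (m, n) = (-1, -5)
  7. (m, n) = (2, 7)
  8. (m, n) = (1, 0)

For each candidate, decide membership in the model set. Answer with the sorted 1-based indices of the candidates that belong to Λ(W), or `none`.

6, 7

Numerically λ ≈ 4.236068 and λ' = −1/λ ≈ -0.236068.
candidate 1: (m,n)=(-1,4) → π∥ = -1+4·λ ≈ 15.944272, π⊥ = -1+4·λ' ≈ -1.944272 ∉ [-0.1, 0.7) ⇒ out
candidate 2: (m,n)=(-1,-8) → π∥ = -1-8·λ ≈ -34.888544, π⊥ = -1-8·λ' ≈ 0.888544 ∉ [-0.1, 0.7) ⇒ out
candidate 3: (m,n)=(0,-7) → π∥ = 0-7·λ ≈ -29.652476, π⊥ = 0-7·λ' ≈ 1.652476 ∉ [-0.1, 0.7) ⇒ out
candidate 4: (m,n)=(1,5) → π∥ = 1+5·λ ≈ 22.180340, π⊥ = 1+5·λ' ≈ -0.180340 ∉ [-0.1, 0.7) ⇒ out
candidate 5: (m,n)=(0,3) → π∥ = 0+3·λ ≈ 12.708204, π⊥ = 0+3·λ' ≈ -0.708204 ∉ [-0.1, 0.7) ⇒ out
candidate 6: (m,n)=(-1,-5) → π∥ = -1-5·λ ≈ -22.180340, π⊥ = -1-5·λ' ≈ 0.180340 ∈ [-0.1, 0.7) ⇒ IN Λ
candidate 7: (m,n)=(2,7) → π∥ = 2+7·λ ≈ 31.652476, π⊥ = 2+7·λ' ≈ 0.347524 ∈ [-0.1, 0.7) ⇒ IN Λ
candidate 8: (m,n)=(1,0) → π∥ = 1+0·λ ≈ 1.000000, π⊥ = 1+0·λ' ≈ 1.000000 ∉ [-0.1, 0.7) ⇒ out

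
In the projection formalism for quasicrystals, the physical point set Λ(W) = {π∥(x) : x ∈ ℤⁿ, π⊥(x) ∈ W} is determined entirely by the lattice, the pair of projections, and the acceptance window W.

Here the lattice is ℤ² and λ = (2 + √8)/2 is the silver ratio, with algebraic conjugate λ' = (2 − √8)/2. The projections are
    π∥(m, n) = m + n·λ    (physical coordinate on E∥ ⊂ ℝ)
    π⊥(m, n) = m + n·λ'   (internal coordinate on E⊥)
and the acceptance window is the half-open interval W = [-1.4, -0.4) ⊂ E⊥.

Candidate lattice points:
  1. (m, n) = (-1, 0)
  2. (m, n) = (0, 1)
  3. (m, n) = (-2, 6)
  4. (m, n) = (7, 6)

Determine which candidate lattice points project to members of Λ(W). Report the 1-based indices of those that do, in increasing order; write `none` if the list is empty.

λ' = (2−√8)/2 ≈ -0.414214.
candidate 1: (m,n)=(-1,0) → π∥ = -1+0·λ ≈ -1.000000, π⊥ = -1+0·λ' ≈ -1.000000 ∈ [-1.4, -0.4) ⇒ IN Λ
candidate 2: (m,n)=(0,1) → π∥ = 0+1·λ ≈ 2.414214, π⊥ = 0+1·λ' ≈ -0.414214 ∈ [-1.4, -0.4) ⇒ IN Λ
candidate 3: (m,n)=(-2,6) → π∥ = -2+6·λ ≈ 12.485281, π⊥ = -2+6·λ' ≈ -4.485281 ∉ [-1.4, -0.4) ⇒ out
candidate 4: (m,n)=(7,6) → π∥ = 7+6·λ ≈ 21.485281, π⊥ = 7+6·λ' ≈ 4.514719 ∉ [-1.4, -0.4) ⇒ out

1, 2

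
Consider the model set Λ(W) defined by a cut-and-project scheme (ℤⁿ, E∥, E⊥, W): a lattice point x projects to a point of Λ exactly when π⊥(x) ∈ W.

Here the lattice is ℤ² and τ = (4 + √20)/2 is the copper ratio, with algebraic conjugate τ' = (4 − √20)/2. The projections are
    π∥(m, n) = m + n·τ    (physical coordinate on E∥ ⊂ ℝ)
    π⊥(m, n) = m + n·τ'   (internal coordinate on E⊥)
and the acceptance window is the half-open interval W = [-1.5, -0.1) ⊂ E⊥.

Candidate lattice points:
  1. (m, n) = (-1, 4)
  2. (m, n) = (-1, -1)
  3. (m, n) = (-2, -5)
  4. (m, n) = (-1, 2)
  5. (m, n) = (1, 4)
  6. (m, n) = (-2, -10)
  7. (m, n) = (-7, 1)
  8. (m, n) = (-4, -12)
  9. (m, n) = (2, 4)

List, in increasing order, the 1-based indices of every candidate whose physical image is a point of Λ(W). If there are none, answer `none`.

Compute τ' = (4−√20)/2 = -0.23607, so π⊥(m,n) = m -0.23607·n.
#1 (-1,4): internal coord -1 + (4)·τ' = -1.94427; -1.94427 ∉ [-1.5, -0.1) → out
#2 (-1,-1): internal coord -1 + (-1)·τ' = -0.76393; -0.76393 ∈ [-1.5, -0.1) → IN Λ
#3 (-2,-5): internal coord -2 + (-5)·τ' = -0.81966; -0.81966 ∈ [-1.5, -0.1) → IN Λ
#4 (-1,2): internal coord -1 + (2)·τ' = -1.47214; -1.47214 ∈ [-1.5, -0.1) → IN Λ
#5 (1,4): internal coord 1 + (4)·τ' = +0.05573; +0.05573 ∉ [-1.5, -0.1) → out
#6 (-2,-10): internal coord -2 + (-10)·τ' = +0.36068; +0.36068 ∉ [-1.5, -0.1) → out
#7 (-7,1): internal coord -7 + (1)·τ' = -7.23607; -7.23607 ∉ [-1.5, -0.1) → out
#8 (-4,-12): internal coord -4 + (-12)·τ' = -1.16718; -1.16718 ∈ [-1.5, -0.1) → IN Λ
#9 (2,4): internal coord 2 + (4)·τ' = +1.05573; +1.05573 ∉ [-1.5, -0.1) → out

2, 3, 4, 8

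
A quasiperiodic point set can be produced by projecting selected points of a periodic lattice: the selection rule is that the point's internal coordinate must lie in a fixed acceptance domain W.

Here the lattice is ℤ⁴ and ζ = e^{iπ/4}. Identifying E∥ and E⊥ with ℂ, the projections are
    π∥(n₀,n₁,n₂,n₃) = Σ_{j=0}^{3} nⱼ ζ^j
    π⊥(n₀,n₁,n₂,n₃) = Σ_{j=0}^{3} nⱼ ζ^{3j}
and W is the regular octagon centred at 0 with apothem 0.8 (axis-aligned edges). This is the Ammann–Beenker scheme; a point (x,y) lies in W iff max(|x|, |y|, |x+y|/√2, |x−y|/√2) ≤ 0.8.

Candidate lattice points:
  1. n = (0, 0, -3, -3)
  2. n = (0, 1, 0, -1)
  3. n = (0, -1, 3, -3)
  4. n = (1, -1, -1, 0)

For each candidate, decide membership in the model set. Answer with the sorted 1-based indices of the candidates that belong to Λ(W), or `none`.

π⊥(n) = n₀ + n₁ζ³ + n₂ζ⁶ + n₃ζ⁹ where ζ = e^{iπ/4}.
candidate 1: n = (0, 0, -3, -3) → π⊥ ≈ (-2.1213, +0.8787); max(|x|,|y|,|x±y|/√2) = 2.1213 > 0.8 ⇒ ∉ W
candidate 2: n = (0, 1, 0, -1) → π⊥ ≈ (-1.4142, +0.0000); max(|x|,|y|,|x±y|/√2) = 1.4142 > 0.8 ⇒ ∉ W
candidate 3: n = (0, -1, 3, -3) → π⊥ ≈ (-1.4142, -5.8284); max(|x|,|y|,|x±y|/√2) = 5.8284 > 0.8 ⇒ ∉ W
candidate 4: n = (1, -1, -1, 0) → π⊥ ≈ (+1.7071, +0.2929); max(|x|,|y|,|x±y|/√2) = 1.7071 > 0.8 ⇒ ∉ W

none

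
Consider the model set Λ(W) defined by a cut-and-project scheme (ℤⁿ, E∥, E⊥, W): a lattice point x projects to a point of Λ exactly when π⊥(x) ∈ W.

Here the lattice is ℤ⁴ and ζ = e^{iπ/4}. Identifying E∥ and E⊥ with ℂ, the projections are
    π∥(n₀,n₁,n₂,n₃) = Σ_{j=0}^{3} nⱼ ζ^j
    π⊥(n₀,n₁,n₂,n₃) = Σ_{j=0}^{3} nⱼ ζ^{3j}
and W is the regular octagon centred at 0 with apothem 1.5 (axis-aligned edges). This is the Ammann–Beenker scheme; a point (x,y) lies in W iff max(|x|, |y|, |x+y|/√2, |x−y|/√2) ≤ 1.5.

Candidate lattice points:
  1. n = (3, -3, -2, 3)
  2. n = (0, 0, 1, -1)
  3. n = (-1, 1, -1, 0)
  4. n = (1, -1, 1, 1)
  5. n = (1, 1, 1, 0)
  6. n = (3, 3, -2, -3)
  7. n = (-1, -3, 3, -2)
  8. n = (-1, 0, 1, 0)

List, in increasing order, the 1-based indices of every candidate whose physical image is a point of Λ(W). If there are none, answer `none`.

With ζ = e^{iπ/4} the internal vectors are ζ^0,ζ^3,ζ^6,ζ^9.
candidate 1: n = (3, -3, -2, 3) → π⊥ ≈ (+7.24264, +2.00000); max(|x|,|y|,|x±y|/√2) = 7.24264 > 1.5 ⇒ ∉ W
candidate 2: n = (0, 0, 1, -1) → π⊥ ≈ (-0.70711, -1.70711); max(|x|,|y|,|x±y|/√2) = 1.70711 > 1.5 ⇒ ∉ W
candidate 3: n = (-1, 1, -1, 0) → π⊥ ≈ (-1.70711, +1.70711); max(|x|,|y|,|x±y|/√2) = 2.41421 > 1.5 ⇒ ∉ W
candidate 4: n = (1, -1, 1, 1) → π⊥ ≈ (+2.41421, -1.00000); max(|x|,|y|,|x±y|/√2) = 2.41421 > 1.5 ⇒ ∉ W
candidate 5: n = (1, 1, 1, 0) → π⊥ ≈ (+0.29289, -0.29289); max(|x|,|y|,|x±y|/√2) = 0.41421 ≤ 1.5 ⇒ ∈ W
candidate 6: n = (3, 3, -2, -3) → π⊥ ≈ (-1.24264, +2.00000); max(|x|,|y|,|x±y|/√2) = 2.29289 > 1.5 ⇒ ∉ W
candidate 7: n = (-1, -3, 3, -2) → π⊥ ≈ (-0.29289, -6.53553); max(|x|,|y|,|x±y|/√2) = 6.53553 > 1.5 ⇒ ∉ W
candidate 8: n = (-1, 0, 1, 0) → π⊥ ≈ (-1.00000, -1.00000); max(|x|,|y|,|x±y|/√2) = 1.41421 ≤ 1.5 ⇒ ∈ W

5, 8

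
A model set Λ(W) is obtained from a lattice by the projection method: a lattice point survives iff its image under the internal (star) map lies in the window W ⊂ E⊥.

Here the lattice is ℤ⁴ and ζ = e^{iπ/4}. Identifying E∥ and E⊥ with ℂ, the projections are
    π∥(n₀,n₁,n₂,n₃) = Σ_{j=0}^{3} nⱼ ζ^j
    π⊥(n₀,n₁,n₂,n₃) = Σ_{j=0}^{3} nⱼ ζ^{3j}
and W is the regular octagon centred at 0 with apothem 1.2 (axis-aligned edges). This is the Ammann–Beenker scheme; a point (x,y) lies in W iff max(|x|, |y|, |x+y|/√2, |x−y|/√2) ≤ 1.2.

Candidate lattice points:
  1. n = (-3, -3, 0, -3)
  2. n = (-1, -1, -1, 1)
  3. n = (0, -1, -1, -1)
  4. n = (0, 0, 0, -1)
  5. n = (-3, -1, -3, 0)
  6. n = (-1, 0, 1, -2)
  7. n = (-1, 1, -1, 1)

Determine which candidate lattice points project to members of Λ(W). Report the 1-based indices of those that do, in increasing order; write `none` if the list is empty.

2, 3, 4

Internal map: ζ^{3j} for j=0..3 gives (1,0), (−√2/2,√2/2), (0,−1), (√2/2,√2/2).
candidate 1: n = (-3, -3, 0, -3) → π⊥ ≈ (-3.00000, -4.24264); max(|x|,|y|,|x±y|/√2) = 5.12132 > 1.2 ⇒ ∉ W
candidate 2: n = (-1, -1, -1, 1) → π⊥ ≈ (+0.41421, +1.00000); max(|x|,|y|,|x±y|/√2) = 1.00000 ≤ 1.2 ⇒ ∈ W
candidate 3: n = (0, -1, -1, -1) → π⊥ ≈ (+0.00000, -0.41421); max(|x|,|y|,|x±y|/√2) = 0.41421 ≤ 1.2 ⇒ ∈ W
candidate 4: n = (0, 0, 0, -1) → π⊥ ≈ (-0.70711, -0.70711); max(|x|,|y|,|x±y|/√2) = 1.00000 ≤ 1.2 ⇒ ∈ W
candidate 5: n = (-3, -1, -3, 0) → π⊥ ≈ (-2.29289, +2.29289); max(|x|,|y|,|x±y|/√2) = 3.24264 > 1.2 ⇒ ∉ W
candidate 6: n = (-1, 0, 1, -2) → π⊥ ≈ (-2.41421, -2.41421); max(|x|,|y|,|x±y|/√2) = 3.41421 > 1.2 ⇒ ∉ W
candidate 7: n = (-1, 1, -1, 1) → π⊥ ≈ (-1.00000, +2.41421); max(|x|,|y|,|x±y|/√2) = 2.41421 > 1.2 ⇒ ∉ W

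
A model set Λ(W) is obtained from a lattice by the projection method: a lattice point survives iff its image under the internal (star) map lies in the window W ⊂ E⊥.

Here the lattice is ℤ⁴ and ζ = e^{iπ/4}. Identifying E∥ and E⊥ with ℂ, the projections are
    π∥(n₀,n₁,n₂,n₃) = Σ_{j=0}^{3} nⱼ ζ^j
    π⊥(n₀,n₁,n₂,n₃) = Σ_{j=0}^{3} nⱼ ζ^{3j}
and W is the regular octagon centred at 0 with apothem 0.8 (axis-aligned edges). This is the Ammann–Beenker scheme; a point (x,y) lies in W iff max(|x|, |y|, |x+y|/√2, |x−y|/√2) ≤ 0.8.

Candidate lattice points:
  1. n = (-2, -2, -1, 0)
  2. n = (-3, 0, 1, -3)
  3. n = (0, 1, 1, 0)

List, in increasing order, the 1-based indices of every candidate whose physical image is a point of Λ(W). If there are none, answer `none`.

1, 3

π⊥(n) = n₀ + n₁ζ³ + n₂ζ⁶ + n₃ζ⁹ where ζ = e^{iπ/4}.
candidate 1: n = (-2, -2, -1, 0) → π⊥ ≈ (-0.585786, -0.414214); max(|x|,|y|,|x±y|/√2) = 0.707107 ≤ 0.8 ⇒ ∈ W
candidate 2: n = (-3, 0, 1, -3) → π⊥ ≈ (-5.121320, -3.121320); max(|x|,|y|,|x±y|/√2) = 5.828427 > 0.8 ⇒ ∉ W
candidate 3: n = (0, 1, 1, 0) → π⊥ ≈ (-0.707107, -0.292893); max(|x|,|y|,|x±y|/√2) = 0.707107 ≤ 0.8 ⇒ ∈ W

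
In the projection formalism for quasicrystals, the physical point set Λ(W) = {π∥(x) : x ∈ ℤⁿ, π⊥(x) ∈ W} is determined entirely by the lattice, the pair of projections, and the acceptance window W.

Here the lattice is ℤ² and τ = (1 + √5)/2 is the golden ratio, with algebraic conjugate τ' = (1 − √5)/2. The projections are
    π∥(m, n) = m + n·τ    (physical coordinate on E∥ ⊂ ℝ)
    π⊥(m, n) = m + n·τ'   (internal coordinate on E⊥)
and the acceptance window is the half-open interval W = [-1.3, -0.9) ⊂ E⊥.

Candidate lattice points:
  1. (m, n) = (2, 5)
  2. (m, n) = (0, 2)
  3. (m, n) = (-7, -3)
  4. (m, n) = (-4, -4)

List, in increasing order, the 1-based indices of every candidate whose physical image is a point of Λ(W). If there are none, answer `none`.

Numerically τ ≈ 1.6180 and τ' = −1/τ ≈ -0.6180.
candidate 1: (m,n)=(2,5) → π∥ = 2+5·τ ≈ 10.0902, π⊥ = 2+5·τ' ≈ -1.0902 ∈ [-1.3, -0.9) ⇒ IN Λ
candidate 2: (m,n)=(0,2) → π∥ = 0+2·τ ≈ 3.2361, π⊥ = 0+2·τ' ≈ -1.2361 ∈ [-1.3, -0.9) ⇒ IN Λ
candidate 3: (m,n)=(-7,-3) → π∥ = -7-3·τ ≈ -11.8541, π⊥ = -7-3·τ' ≈ -5.1459 ∉ [-1.3, -0.9) ⇒ out
candidate 4: (m,n)=(-4,-4) → π∥ = -4-4·τ ≈ -10.4721, π⊥ = -4-4·τ' ≈ -1.5279 ∉ [-1.3, -0.9) ⇒ out

1, 2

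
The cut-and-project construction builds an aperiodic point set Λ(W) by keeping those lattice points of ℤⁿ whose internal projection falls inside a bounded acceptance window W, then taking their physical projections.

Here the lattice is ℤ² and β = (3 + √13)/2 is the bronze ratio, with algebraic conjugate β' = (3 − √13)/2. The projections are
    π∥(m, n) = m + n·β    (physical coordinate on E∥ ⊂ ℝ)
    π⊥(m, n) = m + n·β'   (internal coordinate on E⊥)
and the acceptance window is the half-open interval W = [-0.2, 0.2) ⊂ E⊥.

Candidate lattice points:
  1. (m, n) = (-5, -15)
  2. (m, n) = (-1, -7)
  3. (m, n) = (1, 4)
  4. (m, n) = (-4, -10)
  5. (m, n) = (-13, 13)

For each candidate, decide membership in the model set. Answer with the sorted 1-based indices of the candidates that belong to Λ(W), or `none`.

none

Numerically β ≈ 3.30278 and β' = −1/β ≈ -0.30278.
[1] lift (-5,-15): star map gives -0.45837; window check -0.2 ≤ -0.45837 < 0.2 is false → out
[2] lift (-1,-7): star map gives 1.11943; window check -0.2 ≤ 1.11943 < 0.2 is false → out
[3] lift (1,4): star map gives -0.21110; window check -0.2 ≤ -0.21110 < 0.2 is false → out
[4] lift (-4,-10): star map gives -0.97224; window check -0.2 ≤ -0.97224 < 0.2 is false → out
[5] lift (-13,13): star map gives -16.93608; window check -0.2 ≤ -16.93608 < 0.2 is false → out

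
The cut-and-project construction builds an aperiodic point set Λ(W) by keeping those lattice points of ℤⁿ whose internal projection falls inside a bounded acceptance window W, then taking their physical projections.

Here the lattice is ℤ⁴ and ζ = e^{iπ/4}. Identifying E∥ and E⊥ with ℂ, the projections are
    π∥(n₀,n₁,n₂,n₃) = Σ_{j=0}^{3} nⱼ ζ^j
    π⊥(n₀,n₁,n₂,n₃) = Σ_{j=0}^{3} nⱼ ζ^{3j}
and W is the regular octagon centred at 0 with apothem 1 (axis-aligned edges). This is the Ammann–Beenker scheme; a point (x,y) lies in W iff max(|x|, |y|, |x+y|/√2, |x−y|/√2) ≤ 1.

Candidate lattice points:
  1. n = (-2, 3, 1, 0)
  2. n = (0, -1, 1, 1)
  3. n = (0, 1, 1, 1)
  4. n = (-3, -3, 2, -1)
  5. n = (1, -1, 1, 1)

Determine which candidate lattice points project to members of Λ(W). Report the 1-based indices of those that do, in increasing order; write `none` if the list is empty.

3

With ζ = e^{iπ/4} the internal vectors are ζ^0,ζ^3,ζ^6,ζ^9.
candidate 1: n = (-2, 3, 1, 0) → π⊥ ≈ (-4.121320, +1.121320); max(|x|,|y|,|x±y|/√2) = 4.121320 > 1 ⇒ ∉ W
candidate 2: n = (0, -1, 1, 1) → π⊥ ≈ (+1.414214, -1.000000); max(|x|,|y|,|x±y|/√2) = 1.707107 > 1 ⇒ ∉ W
candidate 3: n = (0, 1, 1, 1) → π⊥ ≈ (+0.000000, +0.414214); max(|x|,|y|,|x±y|/√2) = 0.414214 ≤ 1 ⇒ ∈ W
candidate 4: n = (-3, -3, 2, -1) → π⊥ ≈ (-1.585786, -4.828427); max(|x|,|y|,|x±y|/√2) = 4.828427 > 1 ⇒ ∉ W
candidate 5: n = (1, -1, 1, 1) → π⊥ ≈ (+2.414214, -1.000000); max(|x|,|y|,|x±y|/√2) = 2.414214 > 1 ⇒ ∉ W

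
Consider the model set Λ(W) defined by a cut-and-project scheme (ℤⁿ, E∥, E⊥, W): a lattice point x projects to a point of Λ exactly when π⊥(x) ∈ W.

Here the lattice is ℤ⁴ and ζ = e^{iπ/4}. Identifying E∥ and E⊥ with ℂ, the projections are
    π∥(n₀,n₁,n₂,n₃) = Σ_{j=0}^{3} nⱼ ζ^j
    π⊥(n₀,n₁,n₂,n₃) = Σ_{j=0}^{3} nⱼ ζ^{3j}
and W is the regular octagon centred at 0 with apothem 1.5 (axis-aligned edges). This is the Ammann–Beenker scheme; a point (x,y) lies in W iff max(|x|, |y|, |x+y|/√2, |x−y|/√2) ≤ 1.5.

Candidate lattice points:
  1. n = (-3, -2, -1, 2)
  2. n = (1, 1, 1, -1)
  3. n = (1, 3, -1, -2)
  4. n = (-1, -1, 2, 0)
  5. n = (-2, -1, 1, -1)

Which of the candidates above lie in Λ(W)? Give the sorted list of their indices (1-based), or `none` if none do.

1, 2

Internal map: ζ^{3j} for j=0..3 gives (1,0), (−√2/2,√2/2), (0,−1), (√2/2,√2/2).
candidate 1: n = (-3, -2, -1, 2) → π⊥ ≈ (-0.171573, +1.000000); max(|x|,|y|,|x±y|/√2) = 1.000000 ≤ 1.5 ⇒ ∈ W
candidate 2: n = (1, 1, 1, -1) → π⊥ ≈ (-0.414214, -1.000000); max(|x|,|y|,|x±y|/√2) = 1.000000 ≤ 1.5 ⇒ ∈ W
candidate 3: n = (1, 3, -1, -2) → π⊥ ≈ (-2.535534, +1.707107); max(|x|,|y|,|x±y|/√2) = 3.000000 > 1.5 ⇒ ∉ W
candidate 4: n = (-1, -1, 2, 0) → π⊥ ≈ (-0.292893, -2.707107); max(|x|,|y|,|x±y|/√2) = 2.707107 > 1.5 ⇒ ∉ W
candidate 5: n = (-2, -1, 1, -1) → π⊥ ≈ (-2.000000, -2.414214); max(|x|,|y|,|x±y|/√2) = 3.121320 > 1.5 ⇒ ∉ W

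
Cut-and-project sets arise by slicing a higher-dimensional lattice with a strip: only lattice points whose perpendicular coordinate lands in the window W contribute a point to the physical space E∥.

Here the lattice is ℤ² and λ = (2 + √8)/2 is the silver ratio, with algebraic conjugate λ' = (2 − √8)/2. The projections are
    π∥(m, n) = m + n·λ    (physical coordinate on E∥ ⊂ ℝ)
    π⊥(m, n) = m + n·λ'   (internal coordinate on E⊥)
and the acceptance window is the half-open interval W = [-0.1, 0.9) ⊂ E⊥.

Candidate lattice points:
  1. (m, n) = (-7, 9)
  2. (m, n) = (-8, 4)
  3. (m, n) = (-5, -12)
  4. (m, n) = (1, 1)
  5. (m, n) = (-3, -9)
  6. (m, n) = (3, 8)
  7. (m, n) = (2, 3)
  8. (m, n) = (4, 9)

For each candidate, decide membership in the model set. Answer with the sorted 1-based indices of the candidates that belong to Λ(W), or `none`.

Numerically λ ≈ 2.4142 and λ' = −1/λ ≈ -0.4142.
#1 (-7,9): internal coord -7 + (9)·λ' = -10.7279; -10.7279 ∉ [-0.1, 0.9) → out
#2 (-8,4): internal coord -8 + (4)·λ' = -9.6569; -9.6569 ∉ [-0.1, 0.9) → out
#3 (-5,-12): internal coord -5 + (-12)·λ' = -0.0294; -0.0294 ∈ [-0.1, 0.9) → IN Λ
#4 (1,1): internal coord 1 + (1)·λ' = +0.5858; +0.5858 ∈ [-0.1, 0.9) → IN Λ
#5 (-3,-9): internal coord -3 + (-9)·λ' = +0.7279; +0.7279 ∈ [-0.1, 0.9) → IN Λ
#6 (3,8): internal coord 3 + (8)·λ' = -0.3137; -0.3137 ∉ [-0.1, 0.9) → out
#7 (2,3): internal coord 2 + (3)·λ' = +0.7574; +0.7574 ∈ [-0.1, 0.9) → IN Λ
#8 (4,9): internal coord 4 + (9)·λ' = +0.2721; +0.2721 ∈ [-0.1, 0.9) → IN Λ

3, 4, 5, 7, 8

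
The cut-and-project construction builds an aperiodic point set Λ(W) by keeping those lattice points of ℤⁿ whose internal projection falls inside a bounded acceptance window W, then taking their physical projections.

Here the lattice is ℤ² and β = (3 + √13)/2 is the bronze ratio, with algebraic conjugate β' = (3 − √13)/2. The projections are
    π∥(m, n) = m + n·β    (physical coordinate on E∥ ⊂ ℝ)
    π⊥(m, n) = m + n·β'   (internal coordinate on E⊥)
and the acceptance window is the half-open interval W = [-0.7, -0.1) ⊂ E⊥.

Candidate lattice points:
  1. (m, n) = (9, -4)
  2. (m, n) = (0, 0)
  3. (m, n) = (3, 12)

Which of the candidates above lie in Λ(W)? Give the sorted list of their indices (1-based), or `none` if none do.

Compute β' = (3−√13)/2 = -0.302776, so π⊥(m,n) = m -0.302776·n.
#1 (9,-4): internal coord 9 + (-4)·β' = +10.211103; +10.211103 ∉ [-0.7, -0.1) → out
#2 (0,0): internal coord 0 + (0)·β' = +0.000000; +0.000000 ∉ [-0.7, -0.1) → out
#3 (3,12): internal coord 3 + (12)·β' = -0.633308; -0.633308 ∈ [-0.7, -0.1) → IN Λ

3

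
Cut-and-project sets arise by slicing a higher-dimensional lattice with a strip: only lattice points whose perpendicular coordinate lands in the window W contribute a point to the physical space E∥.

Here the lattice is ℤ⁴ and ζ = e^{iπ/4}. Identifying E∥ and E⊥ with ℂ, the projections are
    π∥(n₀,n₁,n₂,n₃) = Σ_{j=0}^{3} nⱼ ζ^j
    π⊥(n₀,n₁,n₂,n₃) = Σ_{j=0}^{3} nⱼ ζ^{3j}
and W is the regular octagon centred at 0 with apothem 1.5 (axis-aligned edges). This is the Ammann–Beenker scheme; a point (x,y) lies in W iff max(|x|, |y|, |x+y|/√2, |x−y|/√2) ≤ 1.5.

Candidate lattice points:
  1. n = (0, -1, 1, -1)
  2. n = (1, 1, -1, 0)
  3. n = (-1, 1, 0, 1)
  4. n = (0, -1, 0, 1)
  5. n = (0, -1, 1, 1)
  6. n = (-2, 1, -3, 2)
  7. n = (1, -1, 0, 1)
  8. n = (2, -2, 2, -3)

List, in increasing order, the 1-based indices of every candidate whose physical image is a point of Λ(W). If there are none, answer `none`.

With ζ = e^{iπ/4} the internal vectors are ζ^0,ζ^3,ζ^6,ζ^9.
candidate 1: n = (0, -1, 1, -1) → π⊥ ≈ (+0.000000, -2.414214); max(|x|,|y|,|x±y|/√2) = 2.414214 > 1.5 ⇒ ∉ W
candidate 2: n = (1, 1, -1, 0) → π⊥ ≈ (+0.292893, +1.707107); max(|x|,|y|,|x±y|/√2) = 1.707107 > 1.5 ⇒ ∉ W
candidate 3: n = (-1, 1, 0, 1) → π⊥ ≈ (-1.000000, +1.414214); max(|x|,|y|,|x±y|/√2) = 1.707107 > 1.5 ⇒ ∉ W
candidate 4: n = (0, -1, 0, 1) → π⊥ ≈ (+1.414214, +0.000000); max(|x|,|y|,|x±y|/√2) = 1.414214 ≤ 1.5 ⇒ ∈ W
candidate 5: n = (0, -1, 1, 1) → π⊥ ≈ (+1.414214, -1.000000); max(|x|,|y|,|x±y|/√2) = 1.707107 > 1.5 ⇒ ∉ W
candidate 6: n = (-2, 1, -3, 2) → π⊥ ≈ (-1.292893, +5.121320); max(|x|,|y|,|x±y|/√2) = 5.121320 > 1.5 ⇒ ∉ W
candidate 7: n = (1, -1, 0, 1) → π⊥ ≈ (+2.414214, +0.000000); max(|x|,|y|,|x±y|/√2) = 2.414214 > 1.5 ⇒ ∉ W
candidate 8: n = (2, -2, 2, -3) → π⊥ ≈ (+1.292893, -5.535534); max(|x|,|y|,|x±y|/√2) = 5.535534 > 1.5 ⇒ ∉ W

4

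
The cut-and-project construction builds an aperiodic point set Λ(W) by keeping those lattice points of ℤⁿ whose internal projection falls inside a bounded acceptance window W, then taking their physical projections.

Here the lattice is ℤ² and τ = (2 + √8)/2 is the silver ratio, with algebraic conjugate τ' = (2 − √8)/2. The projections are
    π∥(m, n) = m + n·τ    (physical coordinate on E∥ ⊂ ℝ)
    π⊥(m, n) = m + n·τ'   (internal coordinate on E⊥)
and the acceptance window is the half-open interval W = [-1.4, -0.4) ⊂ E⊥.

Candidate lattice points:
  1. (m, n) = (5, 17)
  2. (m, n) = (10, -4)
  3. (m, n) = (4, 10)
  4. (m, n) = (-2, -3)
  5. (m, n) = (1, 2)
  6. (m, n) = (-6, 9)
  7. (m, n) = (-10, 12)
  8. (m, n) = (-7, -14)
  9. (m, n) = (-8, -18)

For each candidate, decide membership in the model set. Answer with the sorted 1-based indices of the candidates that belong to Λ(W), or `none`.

τ' = (2−√8)/2 ≈ -0.4142.
#1 (5,17): internal coord 5 + (17)·τ' = -2.0416; -2.0416 ∉ [-1.4, -0.4) → out
#2 (10,-4): internal coord 10 + (-4)·τ' = +11.6569; +11.6569 ∉ [-1.4, -0.4) → out
#3 (4,10): internal coord 4 + (10)·τ' = -0.1421; -0.1421 ∉ [-1.4, -0.4) → out
#4 (-2,-3): internal coord -2 + (-3)·τ' = -0.7574; -0.7574 ∈ [-1.4, -0.4) → IN Λ
#5 (1,2): internal coord 1 + (2)·τ' = +0.1716; +0.1716 ∉ [-1.4, -0.4) → out
#6 (-6,9): internal coord -6 + (9)·τ' = -9.7279; -9.7279 ∉ [-1.4, -0.4) → out
#7 (-10,12): internal coord -10 + (12)·τ' = -14.9706; -14.9706 ∉ [-1.4, -0.4) → out
#8 (-7,-14): internal coord -7 + (-14)·τ' = -1.2010; -1.2010 ∈ [-1.4, -0.4) → IN Λ
#9 (-8,-18): internal coord -8 + (-18)·τ' = -0.5442; -0.5442 ∈ [-1.4, -0.4) → IN Λ

4, 8, 9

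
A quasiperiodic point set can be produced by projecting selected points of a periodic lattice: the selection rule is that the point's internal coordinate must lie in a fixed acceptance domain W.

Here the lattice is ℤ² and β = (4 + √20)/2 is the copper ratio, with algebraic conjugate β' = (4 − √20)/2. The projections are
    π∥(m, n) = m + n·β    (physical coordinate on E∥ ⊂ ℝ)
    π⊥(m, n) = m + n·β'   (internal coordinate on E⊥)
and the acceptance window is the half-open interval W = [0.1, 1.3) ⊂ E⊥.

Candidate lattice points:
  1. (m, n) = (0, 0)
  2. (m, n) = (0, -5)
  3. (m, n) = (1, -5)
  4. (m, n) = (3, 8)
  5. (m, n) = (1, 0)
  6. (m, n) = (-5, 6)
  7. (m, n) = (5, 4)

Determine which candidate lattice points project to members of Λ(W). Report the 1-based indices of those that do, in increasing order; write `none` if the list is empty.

2, 4, 5

β' = (4−√20)/2 ≈ -0.23607.
[1] lift (0,0): star map gives 0.00000; window check 0.1 ≤ 0.00000 < 1.3 is false → out
[2] lift (0,-5): star map gives 1.18034; window check 0.1 ≤ 1.18034 < 1.3 is true → IN Λ
[3] lift (1,-5): star map gives 2.18034; window check 0.1 ≤ 2.18034 < 1.3 is false → out
[4] lift (3,8): star map gives 1.11146; window check 0.1 ≤ 1.11146 < 1.3 is true → IN Λ
[5] lift (1,0): star map gives 1.00000; window check 0.1 ≤ 1.00000 < 1.3 is true → IN Λ
[6] lift (-5,6): star map gives -6.41641; window check 0.1 ≤ -6.41641 < 1.3 is false → out
[7] lift (5,4): star map gives 4.05573; window check 0.1 ≤ 4.05573 < 1.3 is false → out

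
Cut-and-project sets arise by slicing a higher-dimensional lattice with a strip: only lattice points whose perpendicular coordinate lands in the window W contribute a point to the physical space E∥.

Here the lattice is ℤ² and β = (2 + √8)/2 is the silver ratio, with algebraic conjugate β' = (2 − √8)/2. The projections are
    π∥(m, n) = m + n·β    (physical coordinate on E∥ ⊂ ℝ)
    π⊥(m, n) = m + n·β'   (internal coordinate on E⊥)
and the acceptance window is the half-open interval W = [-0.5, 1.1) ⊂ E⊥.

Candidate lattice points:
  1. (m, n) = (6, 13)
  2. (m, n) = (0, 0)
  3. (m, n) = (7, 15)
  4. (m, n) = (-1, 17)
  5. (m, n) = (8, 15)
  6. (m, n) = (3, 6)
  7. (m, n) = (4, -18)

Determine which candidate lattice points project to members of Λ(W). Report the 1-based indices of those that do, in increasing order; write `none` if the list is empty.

Compute β' = (2−√8)/2 = -0.4142, so π⊥(m,n) = m -0.4142·n.
#1 (6,13): internal coord 6 + (13)·β' = +0.6152; +0.6152 ∈ [-0.5, 1.1) → IN Λ
#2 (0,0): internal coord 0 + (0)·β' = +0.0000; +0.0000 ∈ [-0.5, 1.1) → IN Λ
#3 (7,15): internal coord 7 + (15)·β' = +0.7868; +0.7868 ∈ [-0.5, 1.1) → IN Λ
#4 (-1,17): internal coord -1 + (17)·β' = -8.0416; -8.0416 ∉ [-0.5, 1.1) → out
#5 (8,15): internal coord 8 + (15)·β' = +1.7868; +1.7868 ∉ [-0.5, 1.1) → out
#6 (3,6): internal coord 3 + (6)·β' = +0.5147; +0.5147 ∈ [-0.5, 1.1) → IN Λ
#7 (4,-18): internal coord 4 + (-18)·β' = +11.4558; +11.4558 ∉ [-0.5, 1.1) → out

1, 2, 3, 6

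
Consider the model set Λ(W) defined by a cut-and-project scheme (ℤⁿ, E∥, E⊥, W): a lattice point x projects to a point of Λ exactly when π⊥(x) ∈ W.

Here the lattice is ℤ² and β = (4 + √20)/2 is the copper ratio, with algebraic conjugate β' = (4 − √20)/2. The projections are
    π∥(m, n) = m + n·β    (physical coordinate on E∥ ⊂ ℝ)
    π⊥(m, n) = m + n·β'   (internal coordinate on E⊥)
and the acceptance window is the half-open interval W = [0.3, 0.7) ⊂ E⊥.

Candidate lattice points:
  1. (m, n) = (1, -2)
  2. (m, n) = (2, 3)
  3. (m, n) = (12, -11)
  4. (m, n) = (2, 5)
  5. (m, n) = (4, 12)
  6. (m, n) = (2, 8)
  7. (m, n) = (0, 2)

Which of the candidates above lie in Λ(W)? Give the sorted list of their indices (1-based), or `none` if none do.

Numerically β ≈ 4.2361 and β' = −1/β ≈ -0.2361.
#1 (1,-2): internal coord 1 + (-2)·β' = +1.4721; +1.4721 ∉ [0.3, 0.7) → out
#2 (2,3): internal coord 2 + (3)·β' = +1.2918; +1.2918 ∉ [0.3, 0.7) → out
#3 (12,-11): internal coord 12 + (-11)·β' = +14.5967; +14.5967 ∉ [0.3, 0.7) → out
#4 (2,5): internal coord 2 + (5)·β' = +0.8197; +0.8197 ∉ [0.3, 0.7) → out
#5 (4,12): internal coord 4 + (12)·β' = +1.1672; +1.1672 ∉ [0.3, 0.7) → out
#6 (2,8): internal coord 2 + (8)·β' = +0.1115; +0.1115 ∉ [0.3, 0.7) → out
#7 (0,2): internal coord 0 + (2)·β' = -0.4721; -0.4721 ∉ [0.3, 0.7) → out

none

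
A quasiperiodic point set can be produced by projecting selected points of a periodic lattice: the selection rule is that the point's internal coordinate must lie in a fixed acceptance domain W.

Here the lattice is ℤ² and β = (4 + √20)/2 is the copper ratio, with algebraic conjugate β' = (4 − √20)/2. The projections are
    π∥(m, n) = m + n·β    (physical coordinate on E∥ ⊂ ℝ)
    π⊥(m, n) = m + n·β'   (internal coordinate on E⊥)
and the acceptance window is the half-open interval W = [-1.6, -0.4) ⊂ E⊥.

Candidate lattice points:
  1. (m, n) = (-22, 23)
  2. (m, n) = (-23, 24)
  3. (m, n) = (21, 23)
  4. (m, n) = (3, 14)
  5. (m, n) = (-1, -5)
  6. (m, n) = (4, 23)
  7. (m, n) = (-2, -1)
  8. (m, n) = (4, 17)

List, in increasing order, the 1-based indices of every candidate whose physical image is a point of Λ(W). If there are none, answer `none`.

Compute β' = (4−√20)/2 = -0.236068, so π⊥(m,n) = m -0.236068·n.
[1] lift (-22,23): star map gives -27.429563; window check -1.6 ≤ -27.429563 < -0.4 is false → out
[2] lift (-23,24): star map gives -28.665631; window check -1.6 ≤ -28.665631 < -0.4 is false → out
[3] lift (21,23): star map gives 15.570437; window check -1.6 ≤ 15.570437 < -0.4 is false → out
[4] lift (3,14): star map gives -0.304952; window check -1.6 ≤ -0.304952 < -0.4 is false → out
[5] lift (-1,-5): star map gives 0.180340; window check -1.6 ≤ 0.180340 < -0.4 is false → out
[6] lift (4,23): star map gives -1.429563; window check -1.6 ≤ -1.429563 < -0.4 is true → IN Λ
[7] lift (-2,-1): star map gives -1.763932; window check -1.6 ≤ -1.763932 < -0.4 is false → out
[8] lift (4,17): star map gives -0.013156; window check -1.6 ≤ -0.013156 < -0.4 is false → out

6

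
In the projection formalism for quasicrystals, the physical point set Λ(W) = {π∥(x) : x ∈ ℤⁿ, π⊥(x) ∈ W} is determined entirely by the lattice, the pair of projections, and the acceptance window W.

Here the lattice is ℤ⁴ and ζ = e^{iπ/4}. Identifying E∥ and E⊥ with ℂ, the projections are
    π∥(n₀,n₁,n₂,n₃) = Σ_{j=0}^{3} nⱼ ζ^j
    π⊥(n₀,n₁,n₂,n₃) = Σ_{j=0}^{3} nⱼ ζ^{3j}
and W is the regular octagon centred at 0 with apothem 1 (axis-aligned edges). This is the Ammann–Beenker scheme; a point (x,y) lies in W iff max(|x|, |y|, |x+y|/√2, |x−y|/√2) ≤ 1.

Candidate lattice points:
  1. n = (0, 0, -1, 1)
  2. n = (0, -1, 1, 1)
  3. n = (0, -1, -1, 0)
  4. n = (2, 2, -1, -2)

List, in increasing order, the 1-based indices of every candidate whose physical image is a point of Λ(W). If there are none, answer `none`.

Internal map: ζ^{3j} for j=0..3 gives (1,0), (−√2/2,√2/2), (0,−1), (√2/2,√2/2).
candidate 1: n = (0, 0, -1, 1) → π⊥ ≈ (+0.707107, +1.707107); max(|x|,|y|,|x±y|/√2) = 1.707107 > 1 ⇒ ∉ W
candidate 2: n = (0, -1, 1, 1) → π⊥ ≈ (+1.414214, -1.000000); max(|x|,|y|,|x±y|/√2) = 1.707107 > 1 ⇒ ∉ W
candidate 3: n = (0, -1, -1, 0) → π⊥ ≈ (+0.707107, +0.292893); max(|x|,|y|,|x±y|/√2) = 0.707107 ≤ 1 ⇒ ∈ W
candidate 4: n = (2, 2, -1, -2) → π⊥ ≈ (-0.828427, +1.000000); max(|x|,|y|,|x±y|/√2) = 1.292893 > 1 ⇒ ∉ W

3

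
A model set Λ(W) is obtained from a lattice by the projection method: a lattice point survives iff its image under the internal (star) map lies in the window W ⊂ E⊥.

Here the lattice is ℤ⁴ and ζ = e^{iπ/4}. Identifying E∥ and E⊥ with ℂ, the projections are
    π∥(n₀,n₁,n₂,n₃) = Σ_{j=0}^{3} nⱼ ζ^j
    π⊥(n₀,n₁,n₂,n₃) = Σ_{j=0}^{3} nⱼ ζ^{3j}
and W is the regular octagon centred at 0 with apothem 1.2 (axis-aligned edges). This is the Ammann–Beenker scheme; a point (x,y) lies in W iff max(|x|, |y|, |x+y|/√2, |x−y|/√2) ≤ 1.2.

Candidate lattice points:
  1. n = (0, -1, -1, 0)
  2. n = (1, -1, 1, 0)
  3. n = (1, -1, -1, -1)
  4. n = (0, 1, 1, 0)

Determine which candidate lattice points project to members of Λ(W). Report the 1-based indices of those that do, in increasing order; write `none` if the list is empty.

1, 3, 4

With ζ = e^{iπ/4} the internal vectors are ζ^0,ζ^3,ζ^6,ζ^9.
#1 (0, -1, -1, 0): internal (0.707107, 0.292893); octagon support 0.707107 vs apothem 1.2 → ∈ W
#2 (1, -1, 1, 0): internal (1.707107, -1.707107); octagon support 2.414214 vs apothem 1.2 → ∉ W
#3 (1, -1, -1, -1): internal (1.000000, -0.414214); octagon support 1.000000 vs apothem 1.2 → ∈ W
#4 (0, 1, 1, 0): internal (-0.707107, -0.292893); octagon support 0.707107 vs apothem 1.2 → ∈ W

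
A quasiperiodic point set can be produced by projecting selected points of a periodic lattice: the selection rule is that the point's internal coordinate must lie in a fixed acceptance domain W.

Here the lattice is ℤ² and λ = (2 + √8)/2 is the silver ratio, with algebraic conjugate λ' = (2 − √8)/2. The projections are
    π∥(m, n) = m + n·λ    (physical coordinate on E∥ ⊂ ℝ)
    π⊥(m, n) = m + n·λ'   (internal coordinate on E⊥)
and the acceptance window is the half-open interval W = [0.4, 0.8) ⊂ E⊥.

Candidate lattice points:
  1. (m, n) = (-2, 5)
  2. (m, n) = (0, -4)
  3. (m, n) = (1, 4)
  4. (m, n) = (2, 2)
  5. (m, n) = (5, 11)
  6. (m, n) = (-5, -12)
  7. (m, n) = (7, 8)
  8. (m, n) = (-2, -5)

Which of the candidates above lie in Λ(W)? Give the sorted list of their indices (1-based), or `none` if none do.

λ' = (2−√8)/2 ≈ -0.414214.
candidate 1: (m,n)=(-2,5) → π∥ = -2+5·λ ≈ 10.071068, π⊥ = -2+5·λ' ≈ -4.071068 ∉ [0.4, 0.8) ⇒ out
candidate 2: (m,n)=(0,-4) → π∥ = 0-4·λ ≈ -9.656854, π⊥ = 0-4·λ' ≈ 1.656854 ∉ [0.4, 0.8) ⇒ out
candidate 3: (m,n)=(1,4) → π∥ = 1+4·λ ≈ 10.656854, π⊥ = 1+4·λ' ≈ -0.656854 ∉ [0.4, 0.8) ⇒ out
candidate 4: (m,n)=(2,2) → π∥ = 2+2·λ ≈ 6.828427, π⊥ = 2+2·λ' ≈ 1.171573 ∉ [0.4, 0.8) ⇒ out
candidate 5: (m,n)=(5,11) → π∥ = 5+11·λ ≈ 31.556349, π⊥ = 5+11·λ' ≈ 0.443651 ∈ [0.4, 0.8) ⇒ IN Λ
candidate 6: (m,n)=(-5,-12) → π∥ = -5-12·λ ≈ -33.970563, π⊥ = -5-12·λ' ≈ -0.029437 ∉ [0.4, 0.8) ⇒ out
candidate 7: (m,n)=(7,8) → π∥ = 7+8·λ ≈ 26.313708, π⊥ = 7+8·λ' ≈ 3.686292 ∉ [0.4, 0.8) ⇒ out
candidate 8: (m,n)=(-2,-5) → π∥ = -2-5·λ ≈ -14.071068, π⊥ = -2-5·λ' ≈ 0.071068 ∉ [0.4, 0.8) ⇒ out

5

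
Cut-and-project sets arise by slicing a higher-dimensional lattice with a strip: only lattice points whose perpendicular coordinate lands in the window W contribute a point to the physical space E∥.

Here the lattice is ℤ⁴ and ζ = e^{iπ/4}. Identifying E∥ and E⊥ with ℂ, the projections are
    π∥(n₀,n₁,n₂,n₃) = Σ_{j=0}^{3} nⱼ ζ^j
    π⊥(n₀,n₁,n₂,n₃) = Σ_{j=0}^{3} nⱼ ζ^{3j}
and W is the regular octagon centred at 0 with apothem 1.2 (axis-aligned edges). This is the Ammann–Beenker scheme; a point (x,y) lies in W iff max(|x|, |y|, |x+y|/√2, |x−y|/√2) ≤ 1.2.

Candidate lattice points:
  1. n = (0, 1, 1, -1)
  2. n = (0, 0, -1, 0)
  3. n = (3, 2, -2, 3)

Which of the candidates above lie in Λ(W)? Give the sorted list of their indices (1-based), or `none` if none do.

π⊥(n) = n₀ + n₁ζ³ + n₂ζ⁶ + n₃ζ⁹ where ζ = e^{iπ/4}.
candidate 1: n = (0, 1, 1, -1) → π⊥ ≈ (-1.41421, -1.00000); max(|x|,|y|,|x±y|/√2) = 1.70711 > 1.2 ⇒ ∉ W
candidate 2: n = (0, 0, -1, 0) → π⊥ ≈ (+0.00000, +1.00000); max(|x|,|y|,|x±y|/√2) = 1.00000 ≤ 1.2 ⇒ ∈ W
candidate 3: n = (3, 2, -2, 3) → π⊥ ≈ (+3.70711, +5.53553); max(|x|,|y|,|x±y|/√2) = 6.53553 > 1.2 ⇒ ∉ W

2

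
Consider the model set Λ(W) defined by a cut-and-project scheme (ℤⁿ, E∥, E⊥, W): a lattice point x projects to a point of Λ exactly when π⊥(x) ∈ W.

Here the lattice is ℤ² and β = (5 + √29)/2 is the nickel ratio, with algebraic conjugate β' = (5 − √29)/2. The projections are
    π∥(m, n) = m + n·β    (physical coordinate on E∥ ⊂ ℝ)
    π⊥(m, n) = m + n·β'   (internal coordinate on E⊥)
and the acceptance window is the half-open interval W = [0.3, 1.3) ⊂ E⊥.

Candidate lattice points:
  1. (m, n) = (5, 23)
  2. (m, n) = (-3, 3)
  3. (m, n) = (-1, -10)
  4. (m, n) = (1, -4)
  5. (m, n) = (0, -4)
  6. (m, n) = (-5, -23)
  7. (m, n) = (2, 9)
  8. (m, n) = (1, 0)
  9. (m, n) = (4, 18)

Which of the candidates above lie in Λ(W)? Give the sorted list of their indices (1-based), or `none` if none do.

1, 3, 5, 8, 9

β' = (5−√29)/2 ≈ -0.1926.
[1] lift (5,23): star map gives 0.5706; window check 0.3 ≤ 0.5706 < 1.3 is true → IN Λ
[2] lift (-3,3): star map gives -3.5777; window check 0.3 ≤ -3.5777 < 1.3 is false → out
[3] lift (-1,-10): star map gives 0.9258; window check 0.3 ≤ 0.9258 < 1.3 is true → IN Λ
[4] lift (1,-4): star map gives 1.7703; window check 0.3 ≤ 1.7703 < 1.3 is false → out
[5] lift (0,-4): star map gives 0.7703; window check 0.3 ≤ 0.7703 < 1.3 is true → IN Λ
[6] lift (-5,-23): star map gives -0.5706; window check 0.3 ≤ -0.5706 < 1.3 is false → out
[7] lift (2,9): star map gives 0.2668; window check 0.3 ≤ 0.2668 < 1.3 is false → out
[8] lift (1,0): star map gives 1.0000; window check 0.3 ≤ 1.0000 < 1.3 is true → IN Λ
[9] lift (4,18): star map gives 0.5335; window check 0.3 ≤ 0.5335 < 1.3 is true → IN Λ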